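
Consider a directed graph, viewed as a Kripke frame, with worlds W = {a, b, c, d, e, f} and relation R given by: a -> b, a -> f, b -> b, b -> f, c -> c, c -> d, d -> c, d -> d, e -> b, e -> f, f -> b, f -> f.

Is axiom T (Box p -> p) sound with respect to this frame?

The schema T characterises exactly the reflexive frames.
Reflexive: no — a is not related to itself.

No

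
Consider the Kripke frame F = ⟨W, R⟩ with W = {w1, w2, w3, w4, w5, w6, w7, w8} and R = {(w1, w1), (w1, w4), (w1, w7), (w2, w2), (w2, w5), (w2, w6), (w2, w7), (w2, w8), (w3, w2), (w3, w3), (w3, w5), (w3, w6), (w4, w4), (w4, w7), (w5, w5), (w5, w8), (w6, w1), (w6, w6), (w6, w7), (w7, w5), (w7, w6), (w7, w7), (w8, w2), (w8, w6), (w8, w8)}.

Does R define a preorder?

Reflexive: yes — every world is R-related to itself.
Transitive: no — w1 R w7 and w7 R w5, but not w1 R w5.
So R is not a preorder.

No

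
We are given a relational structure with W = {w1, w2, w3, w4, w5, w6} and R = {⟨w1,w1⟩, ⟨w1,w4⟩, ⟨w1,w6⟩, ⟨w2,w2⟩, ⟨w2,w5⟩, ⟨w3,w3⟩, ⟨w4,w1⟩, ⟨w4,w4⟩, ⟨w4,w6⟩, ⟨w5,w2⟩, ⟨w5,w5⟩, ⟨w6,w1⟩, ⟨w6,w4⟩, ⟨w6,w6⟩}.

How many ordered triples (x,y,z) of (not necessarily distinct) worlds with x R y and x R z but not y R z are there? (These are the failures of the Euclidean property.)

R is Euclidean; there are no such tuples.

0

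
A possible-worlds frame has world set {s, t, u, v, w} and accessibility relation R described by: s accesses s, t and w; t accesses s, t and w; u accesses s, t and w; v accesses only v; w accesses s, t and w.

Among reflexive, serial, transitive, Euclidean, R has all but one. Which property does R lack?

reflexive

Reflexive: no — u is not related to itself.
Serial: yes — every world has a successor (e.g. s R s).
Transitive: yes — every two-step R-path is closed by a direct edge.
Euclidean: yes — any two successors of a common world are R-related.
Only reflexive fails.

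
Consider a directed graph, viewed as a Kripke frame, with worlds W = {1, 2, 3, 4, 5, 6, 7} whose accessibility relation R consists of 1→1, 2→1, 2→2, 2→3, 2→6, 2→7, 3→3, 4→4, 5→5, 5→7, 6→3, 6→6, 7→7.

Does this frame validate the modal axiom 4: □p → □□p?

Yes

The schema 4 characterises exactly the transitive frames.
Transitive: yes — every two-step R-path is closed by a direct edge.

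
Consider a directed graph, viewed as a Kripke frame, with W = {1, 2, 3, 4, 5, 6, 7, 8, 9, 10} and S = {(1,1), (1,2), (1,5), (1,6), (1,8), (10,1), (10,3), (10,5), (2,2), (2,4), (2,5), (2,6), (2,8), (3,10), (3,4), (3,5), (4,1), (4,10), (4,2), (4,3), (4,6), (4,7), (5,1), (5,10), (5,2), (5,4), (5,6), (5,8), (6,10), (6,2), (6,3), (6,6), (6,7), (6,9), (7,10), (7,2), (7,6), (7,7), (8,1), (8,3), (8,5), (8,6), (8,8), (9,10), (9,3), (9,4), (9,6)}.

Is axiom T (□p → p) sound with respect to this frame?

No

By correspondence theory, T is valid on a frame iff S is reflexive.
Reflexive: no — 3 is not related to itself.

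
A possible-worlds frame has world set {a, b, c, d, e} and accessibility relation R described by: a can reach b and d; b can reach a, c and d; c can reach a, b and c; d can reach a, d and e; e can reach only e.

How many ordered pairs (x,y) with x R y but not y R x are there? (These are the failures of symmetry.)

Enumerating: (b,d), (c,a), (d,e).

3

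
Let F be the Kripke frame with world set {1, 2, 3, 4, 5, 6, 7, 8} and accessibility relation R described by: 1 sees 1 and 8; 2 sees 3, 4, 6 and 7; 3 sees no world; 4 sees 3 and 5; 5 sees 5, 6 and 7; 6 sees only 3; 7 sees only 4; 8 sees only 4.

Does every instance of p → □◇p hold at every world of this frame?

Axiom B corresponds to the accessibility relation being symmetric.
Symmetric: no — 1 R 8 but not 8 R 1.

No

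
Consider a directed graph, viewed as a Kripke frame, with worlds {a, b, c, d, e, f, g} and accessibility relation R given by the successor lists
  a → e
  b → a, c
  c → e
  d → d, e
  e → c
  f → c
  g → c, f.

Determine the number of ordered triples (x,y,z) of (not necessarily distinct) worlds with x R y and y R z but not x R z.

Enumerating: (a,e,c), (b,a,e), (b,c,e), (c,e,c), (d,e,c), (e,c,e), (f,c,e), (g,c,e).

8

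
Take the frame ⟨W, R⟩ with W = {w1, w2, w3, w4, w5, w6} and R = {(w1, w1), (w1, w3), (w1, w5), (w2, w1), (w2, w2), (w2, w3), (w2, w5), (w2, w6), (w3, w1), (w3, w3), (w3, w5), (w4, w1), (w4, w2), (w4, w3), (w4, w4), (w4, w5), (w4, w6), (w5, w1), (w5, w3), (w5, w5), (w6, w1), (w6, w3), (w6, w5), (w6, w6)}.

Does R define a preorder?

Reflexive: yes — every world is R-related to itself.
Transitive: yes — every two-step R-path is closed by a direct edge.
So R is a preorder.

Yes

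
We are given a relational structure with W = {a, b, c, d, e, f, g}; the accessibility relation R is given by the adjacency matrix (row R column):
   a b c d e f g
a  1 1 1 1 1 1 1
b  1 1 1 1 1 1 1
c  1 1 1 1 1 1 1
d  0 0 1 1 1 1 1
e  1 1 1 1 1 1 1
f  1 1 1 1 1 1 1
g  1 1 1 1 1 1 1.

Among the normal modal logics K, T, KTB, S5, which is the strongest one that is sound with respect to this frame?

T

Reflexive (axiom T): yes — every world is R-related to itself.
Symmetric (axiom B): no — a R d but not d R a.
Euclidean (axiom 5): no — a R d and a R b, but not d R b.
So F validates K, T; KTB would additionally require R to be symmetric. The strongest is T.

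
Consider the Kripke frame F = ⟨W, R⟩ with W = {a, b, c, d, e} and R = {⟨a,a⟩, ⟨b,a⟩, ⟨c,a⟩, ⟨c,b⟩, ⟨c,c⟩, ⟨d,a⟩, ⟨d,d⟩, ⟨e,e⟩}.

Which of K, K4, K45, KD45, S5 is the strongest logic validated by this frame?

K4

Transitive (axiom 4): yes — every two-step R-path is closed by a direct edge.
Euclidean (axiom 5): no — c R a and c R b, but not a R b.
Serial (axiom D): yes — every world has a successor (e.g. a R a).
Reflexive (axiom T): no — b is not related to itself.
So F validates K, K4; K45 would additionally require R to be Euclidean. The strongest is K4.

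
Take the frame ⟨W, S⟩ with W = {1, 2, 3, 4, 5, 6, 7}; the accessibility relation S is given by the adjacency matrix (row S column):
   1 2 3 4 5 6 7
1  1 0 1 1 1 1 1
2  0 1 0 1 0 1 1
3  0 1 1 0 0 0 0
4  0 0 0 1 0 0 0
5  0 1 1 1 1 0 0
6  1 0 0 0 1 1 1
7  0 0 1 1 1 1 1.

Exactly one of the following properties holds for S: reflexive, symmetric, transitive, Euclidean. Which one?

reflexive

Reflexive: yes — every world is S-related to itself.
Symmetric: no — 1 S 3 but not 3 S 1.
Transitive: no — 1 S 3 and 3 S 2, but not 1 S 2.
Euclidean: no — 1 S 3 and 1 S 4, but not 3 S 4.
Only reflexive holds.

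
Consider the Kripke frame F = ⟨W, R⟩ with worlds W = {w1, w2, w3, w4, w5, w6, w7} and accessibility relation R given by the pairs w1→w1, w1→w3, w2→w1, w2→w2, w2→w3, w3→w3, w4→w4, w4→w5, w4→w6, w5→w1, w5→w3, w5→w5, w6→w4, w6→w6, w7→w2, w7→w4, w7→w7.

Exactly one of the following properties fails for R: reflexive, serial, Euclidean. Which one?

Euclidean

Reflexive: yes — every world is R-related to itself.
Serial: yes — every world has a successor (e.g. w1 R w1).
Euclidean: no — w2 R w3 and w2 R w1, but not w3 R w1.
Only Euclidean fails.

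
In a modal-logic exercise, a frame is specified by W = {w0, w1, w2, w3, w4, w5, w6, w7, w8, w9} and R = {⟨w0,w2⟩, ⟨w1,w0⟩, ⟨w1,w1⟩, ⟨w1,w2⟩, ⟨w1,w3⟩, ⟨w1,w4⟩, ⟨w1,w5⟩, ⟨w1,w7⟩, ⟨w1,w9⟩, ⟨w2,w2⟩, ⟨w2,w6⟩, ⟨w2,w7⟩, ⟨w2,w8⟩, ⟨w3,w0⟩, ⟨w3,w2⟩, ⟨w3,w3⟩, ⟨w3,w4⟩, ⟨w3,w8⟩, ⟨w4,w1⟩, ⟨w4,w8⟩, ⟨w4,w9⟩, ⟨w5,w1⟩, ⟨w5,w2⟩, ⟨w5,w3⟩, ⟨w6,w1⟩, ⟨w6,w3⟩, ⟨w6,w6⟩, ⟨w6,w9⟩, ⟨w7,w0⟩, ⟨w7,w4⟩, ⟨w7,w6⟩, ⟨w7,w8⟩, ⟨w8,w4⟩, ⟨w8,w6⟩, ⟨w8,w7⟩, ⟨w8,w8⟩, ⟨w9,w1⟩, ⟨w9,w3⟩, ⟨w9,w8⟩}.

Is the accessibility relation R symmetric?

No

Symmetric: no — w0 R w2 but not w2 R w0.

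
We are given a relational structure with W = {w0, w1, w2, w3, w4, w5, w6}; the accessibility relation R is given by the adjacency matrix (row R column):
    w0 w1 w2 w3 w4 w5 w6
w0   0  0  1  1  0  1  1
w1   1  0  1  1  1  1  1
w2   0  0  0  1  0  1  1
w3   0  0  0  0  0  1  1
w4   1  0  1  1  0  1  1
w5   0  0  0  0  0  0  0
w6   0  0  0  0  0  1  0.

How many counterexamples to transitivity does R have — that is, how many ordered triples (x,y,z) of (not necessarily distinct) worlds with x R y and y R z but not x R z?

R is transitive; there are no such tuples.

0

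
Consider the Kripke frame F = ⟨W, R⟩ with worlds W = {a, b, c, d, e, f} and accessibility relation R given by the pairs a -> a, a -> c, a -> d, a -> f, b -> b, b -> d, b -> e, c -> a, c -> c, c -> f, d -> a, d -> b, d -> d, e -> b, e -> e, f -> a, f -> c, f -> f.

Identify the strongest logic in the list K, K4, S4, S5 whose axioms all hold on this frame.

K

Transitive (axiom 4): no — a R d and d R b, but not a R b.
Reflexive (axiom T): yes — every world is R-related to itself.
Euclidean (axiom 5): no — a R c and a R d, but not c R d.
So F validates K; K4 would additionally require R to be transitive. The strongest is K.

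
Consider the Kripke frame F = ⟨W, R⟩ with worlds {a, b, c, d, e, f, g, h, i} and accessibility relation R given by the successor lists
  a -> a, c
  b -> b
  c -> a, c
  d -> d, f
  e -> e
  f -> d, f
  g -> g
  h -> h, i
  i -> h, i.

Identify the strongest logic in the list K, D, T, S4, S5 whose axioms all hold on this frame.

S5

Serial (axiom D): yes — every world has a successor (e.g. a R a).
Reflexive (axiom T): yes — every world is R-related to itself.
Transitive (axiom 4): yes — every two-step R-path is closed by a direct edge.
Euclidean (axiom 5): yes — any two successors of a common world are R-related.
So F validates K, D, T, S4, S5. The strongest is S5.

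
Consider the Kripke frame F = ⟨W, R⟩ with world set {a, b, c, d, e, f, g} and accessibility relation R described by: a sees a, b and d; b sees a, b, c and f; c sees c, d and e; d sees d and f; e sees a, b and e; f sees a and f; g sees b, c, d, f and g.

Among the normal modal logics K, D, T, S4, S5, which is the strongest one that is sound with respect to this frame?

Serial (axiom D): yes — every world has a successor (e.g. a R a).
Reflexive (axiom T): yes — every world is R-related to itself.
Transitive (axiom 4): no — a R b and b R c, but not a R c.
Euclidean (axiom 5): no — a R b and a R d, but not b R d.
So F validates K, D, T; S4 would additionally require R to be transitive. The strongest is T.

T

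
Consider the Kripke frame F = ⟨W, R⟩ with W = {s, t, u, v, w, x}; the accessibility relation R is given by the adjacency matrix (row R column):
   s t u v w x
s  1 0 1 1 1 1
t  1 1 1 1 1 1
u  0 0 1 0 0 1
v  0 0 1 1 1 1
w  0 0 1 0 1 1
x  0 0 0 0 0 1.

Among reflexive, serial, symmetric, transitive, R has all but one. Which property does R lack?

Reflexive: yes — every world is R-related to itself.
Serial: yes — every world has a successor (e.g. s R s).
Symmetric: no — s R u but not u R s.
Transitive: yes — every two-step R-path is closed by a direct edge.
Only symmetric fails.

symmetric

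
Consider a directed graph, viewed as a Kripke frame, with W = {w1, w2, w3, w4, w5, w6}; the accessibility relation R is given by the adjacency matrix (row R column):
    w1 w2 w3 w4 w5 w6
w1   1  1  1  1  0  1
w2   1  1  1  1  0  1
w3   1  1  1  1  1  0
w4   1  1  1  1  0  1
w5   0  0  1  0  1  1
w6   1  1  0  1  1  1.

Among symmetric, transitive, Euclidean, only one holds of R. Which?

Symmetric: yes — every pair in R has its reverse in R.
Transitive: no — w1 R w3 and w3 R w5, but not w1 R w5.
Euclidean: no — w1 R w3 and w1 R w6, but not w3 R w6.
Only symmetric holds.

symmetric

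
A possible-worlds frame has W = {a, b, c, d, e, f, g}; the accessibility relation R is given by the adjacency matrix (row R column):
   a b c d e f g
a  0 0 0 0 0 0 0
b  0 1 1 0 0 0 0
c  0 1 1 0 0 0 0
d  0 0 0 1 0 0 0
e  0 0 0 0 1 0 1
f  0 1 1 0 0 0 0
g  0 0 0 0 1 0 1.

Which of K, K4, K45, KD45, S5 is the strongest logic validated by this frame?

Transitive (axiom 4): yes — every two-step R-path is closed by a direct edge.
Euclidean (axiom 5): yes — any two successors of a common world are R-related.
Serial (axiom D): no — a has no R-successor.
Reflexive (axiom T): no — a is not related to itself.
So F validates K, K4, K45; KD45 would additionally require R to be serial. The strongest is K45.

K45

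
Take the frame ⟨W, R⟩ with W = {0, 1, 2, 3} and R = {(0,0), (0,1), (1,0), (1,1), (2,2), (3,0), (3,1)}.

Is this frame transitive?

Transitive: yes — every two-step R-path is closed by a direct edge.

Yes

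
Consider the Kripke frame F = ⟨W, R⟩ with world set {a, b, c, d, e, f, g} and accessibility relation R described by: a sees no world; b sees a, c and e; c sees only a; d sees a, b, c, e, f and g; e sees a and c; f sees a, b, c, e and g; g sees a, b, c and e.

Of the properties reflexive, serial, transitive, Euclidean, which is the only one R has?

transitive

Reflexive: no — a is not related to itself.
Serial: no — a has no R-successor.
Transitive: yes — every two-step R-path is closed by a direct edge.
Euclidean: no — b R a and b R c, but not a R c.
Only transitive holds.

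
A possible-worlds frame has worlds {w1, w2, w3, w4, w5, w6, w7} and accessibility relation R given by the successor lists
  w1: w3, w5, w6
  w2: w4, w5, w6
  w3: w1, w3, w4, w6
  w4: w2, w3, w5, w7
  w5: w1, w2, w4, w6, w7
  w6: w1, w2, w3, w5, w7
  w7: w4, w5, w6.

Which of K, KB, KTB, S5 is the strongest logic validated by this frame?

KB

Symmetric (axiom B): yes — every pair in R has its reverse in R.
Reflexive (axiom T): no — w1 is not related to itself.
Euclidean (axiom 5): no — w1 R w3 and w1 R w5, but not w3 R w5.
So F validates K, KB; KTB would additionally require R to be reflexive. The strongest is KB.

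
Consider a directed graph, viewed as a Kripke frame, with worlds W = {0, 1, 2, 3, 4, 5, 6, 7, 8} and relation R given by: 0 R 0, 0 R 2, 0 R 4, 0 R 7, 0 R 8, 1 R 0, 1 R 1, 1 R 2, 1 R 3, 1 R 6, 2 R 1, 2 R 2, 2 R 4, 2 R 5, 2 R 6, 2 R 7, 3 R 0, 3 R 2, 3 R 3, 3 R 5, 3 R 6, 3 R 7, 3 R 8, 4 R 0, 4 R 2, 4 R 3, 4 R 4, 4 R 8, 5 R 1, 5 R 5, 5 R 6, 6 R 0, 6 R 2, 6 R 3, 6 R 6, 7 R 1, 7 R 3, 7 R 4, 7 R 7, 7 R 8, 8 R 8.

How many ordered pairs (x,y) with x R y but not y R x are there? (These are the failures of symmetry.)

20

Enumerating: (0,2), (0,7), (0,8), (1,0), (1,3), (1,6), (2,5), (2,7), (3,0), (3,2), (3,5), (3,8), … and 8 more.
Total: 20.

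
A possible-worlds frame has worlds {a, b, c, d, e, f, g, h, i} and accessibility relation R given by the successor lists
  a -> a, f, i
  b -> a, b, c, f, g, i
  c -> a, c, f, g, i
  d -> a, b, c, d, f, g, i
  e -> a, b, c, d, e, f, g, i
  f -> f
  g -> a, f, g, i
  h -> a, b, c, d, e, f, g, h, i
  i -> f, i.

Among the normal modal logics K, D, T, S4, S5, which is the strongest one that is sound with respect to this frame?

Serial (axiom D): yes — every world has a successor (e.g. a R a).
Reflexive (axiom T): yes — every world is R-related to itself.
Transitive (axiom 4): yes — every two-step R-path is closed by a direct edge.
Euclidean (axiom 5): no — a R f and a R i, but not f R i.
So F validates K, D, T, S4; S5 would additionally require R to be Euclidean. The strongest is S4.

S4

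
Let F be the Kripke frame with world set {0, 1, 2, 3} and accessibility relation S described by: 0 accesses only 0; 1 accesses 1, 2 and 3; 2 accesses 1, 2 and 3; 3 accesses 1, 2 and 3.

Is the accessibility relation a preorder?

Yes

Reflexive: yes — every world is S-related to itself.
Transitive: yes — every two-step S-path is closed by a direct edge.
So S is a preorder.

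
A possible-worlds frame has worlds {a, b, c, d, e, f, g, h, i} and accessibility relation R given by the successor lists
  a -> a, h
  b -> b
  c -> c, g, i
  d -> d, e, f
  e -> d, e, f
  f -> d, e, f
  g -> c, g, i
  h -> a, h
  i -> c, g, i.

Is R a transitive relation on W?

Transitive: yes — every two-step R-path is closed by a direct edge.

Yes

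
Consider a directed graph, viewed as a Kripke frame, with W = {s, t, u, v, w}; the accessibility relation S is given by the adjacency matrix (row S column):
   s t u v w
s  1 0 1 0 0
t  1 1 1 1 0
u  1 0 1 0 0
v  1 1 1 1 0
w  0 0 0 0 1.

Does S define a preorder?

Reflexive: yes — every world is S-related to itself.
Transitive: yes — every two-step S-path is closed by a direct edge.
So S is a preorder.

Yes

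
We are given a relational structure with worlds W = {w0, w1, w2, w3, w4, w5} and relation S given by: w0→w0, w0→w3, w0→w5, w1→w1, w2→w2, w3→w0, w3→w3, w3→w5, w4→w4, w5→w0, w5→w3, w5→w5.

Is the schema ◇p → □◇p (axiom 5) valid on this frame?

The schema 5 characterises exactly the Euclidean frames.
Euclidean: yes — any two successors of a common world are S-related.

Yes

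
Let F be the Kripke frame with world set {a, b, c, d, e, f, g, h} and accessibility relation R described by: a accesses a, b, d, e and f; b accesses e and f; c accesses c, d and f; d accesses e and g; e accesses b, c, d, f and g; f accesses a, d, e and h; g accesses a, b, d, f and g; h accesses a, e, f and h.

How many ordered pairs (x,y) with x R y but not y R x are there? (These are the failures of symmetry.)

Enumerating: (a,b), (a,d), (a,e), (b,f), (c,d), (c,f), (e,c), (e,g), (f,d), (g,a), (g,b), (g,f), (h,a), (h,e).

14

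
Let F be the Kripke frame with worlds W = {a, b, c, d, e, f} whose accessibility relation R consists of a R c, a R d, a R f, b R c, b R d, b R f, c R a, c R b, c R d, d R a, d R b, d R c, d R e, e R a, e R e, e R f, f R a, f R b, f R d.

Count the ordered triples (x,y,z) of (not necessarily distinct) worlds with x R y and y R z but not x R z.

36

Enumerating: (a,c,a), (a,c,b), (a,d,a), (a,d,b), (a,d,e), (a,f,a), (a,f,b), (b,c,a), (b,c,b), (b,d,a), (b,d,b), (b,d,e), … and 24 more.
Total: 36.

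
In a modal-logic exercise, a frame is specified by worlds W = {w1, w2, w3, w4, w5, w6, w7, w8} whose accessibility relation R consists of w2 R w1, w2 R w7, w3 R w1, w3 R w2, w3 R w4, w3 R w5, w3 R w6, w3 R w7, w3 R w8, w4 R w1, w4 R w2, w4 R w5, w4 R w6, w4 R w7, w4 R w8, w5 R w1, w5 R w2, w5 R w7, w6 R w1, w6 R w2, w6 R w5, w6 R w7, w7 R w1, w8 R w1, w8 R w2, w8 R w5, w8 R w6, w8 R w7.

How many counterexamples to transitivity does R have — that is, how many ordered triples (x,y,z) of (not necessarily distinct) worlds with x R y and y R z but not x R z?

R is transitive; there are no such tuples.

0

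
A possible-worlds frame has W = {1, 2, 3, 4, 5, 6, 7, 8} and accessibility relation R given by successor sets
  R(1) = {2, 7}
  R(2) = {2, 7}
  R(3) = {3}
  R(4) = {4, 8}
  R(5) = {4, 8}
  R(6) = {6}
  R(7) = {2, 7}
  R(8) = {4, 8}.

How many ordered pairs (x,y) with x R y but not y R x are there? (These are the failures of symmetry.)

Enumerating: (1,2), (1,7), (5,4), (5,8).

4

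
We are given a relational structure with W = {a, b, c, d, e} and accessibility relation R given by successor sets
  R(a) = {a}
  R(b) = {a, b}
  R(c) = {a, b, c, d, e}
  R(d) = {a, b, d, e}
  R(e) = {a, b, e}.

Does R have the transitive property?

Yes

Transitive: yes — every two-step R-path is closed by a direct edge.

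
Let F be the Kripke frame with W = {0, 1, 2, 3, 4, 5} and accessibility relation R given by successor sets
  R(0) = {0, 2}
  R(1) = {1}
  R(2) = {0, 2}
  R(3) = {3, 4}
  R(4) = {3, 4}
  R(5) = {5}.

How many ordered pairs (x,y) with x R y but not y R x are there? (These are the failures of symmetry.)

0

R is symmetric; there are no such tuples.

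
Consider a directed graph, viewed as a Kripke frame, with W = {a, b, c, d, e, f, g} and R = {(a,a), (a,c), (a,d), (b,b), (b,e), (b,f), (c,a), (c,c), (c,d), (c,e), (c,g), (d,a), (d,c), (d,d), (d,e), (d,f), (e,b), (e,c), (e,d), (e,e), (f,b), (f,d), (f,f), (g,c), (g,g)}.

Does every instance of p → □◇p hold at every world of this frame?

Yes

The schema B characterises exactly the symmetric frames.
Symmetric: yes — every pair in R has its reverse in R.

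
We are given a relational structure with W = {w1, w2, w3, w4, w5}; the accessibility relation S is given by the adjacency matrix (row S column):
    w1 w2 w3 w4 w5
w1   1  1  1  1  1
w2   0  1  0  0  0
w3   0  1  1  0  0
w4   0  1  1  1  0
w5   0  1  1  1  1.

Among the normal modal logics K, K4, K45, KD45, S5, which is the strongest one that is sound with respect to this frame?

K4

Transitive (axiom 4): yes — every two-step S-path is closed by a direct edge.
Euclidean (axiom 5): no — w1 S w2 and w1 S w3, but not w2 S w3.
Serial (axiom D): yes — every world has a successor (e.g. w1 S w1).
Reflexive (axiom T): yes — every world is S-related to itself.
So F validates K, K4; K45 would additionally require S to be Euclidean. The strongest is K4.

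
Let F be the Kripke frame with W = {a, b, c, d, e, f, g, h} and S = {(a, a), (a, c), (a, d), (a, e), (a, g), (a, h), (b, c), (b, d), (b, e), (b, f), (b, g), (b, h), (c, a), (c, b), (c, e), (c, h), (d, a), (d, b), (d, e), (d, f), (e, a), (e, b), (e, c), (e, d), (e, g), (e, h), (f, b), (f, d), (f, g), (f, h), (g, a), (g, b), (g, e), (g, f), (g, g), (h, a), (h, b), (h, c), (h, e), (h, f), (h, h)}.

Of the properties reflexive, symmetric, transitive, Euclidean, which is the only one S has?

symmetric

Reflexive: no — b is not related to itself.
Symmetric: yes — every pair in S has its reverse in S.
Transitive: no — a S c and c S b, but not a S b.
Euclidean: no — a S c and a S d, but not c S d.
Only symmetric holds.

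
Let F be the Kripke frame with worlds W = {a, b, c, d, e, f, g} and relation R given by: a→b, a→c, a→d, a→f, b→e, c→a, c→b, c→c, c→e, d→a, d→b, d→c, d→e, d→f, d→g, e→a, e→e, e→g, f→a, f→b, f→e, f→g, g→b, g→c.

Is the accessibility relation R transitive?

No

Transitive: no — a R b and b R e, but not a R e.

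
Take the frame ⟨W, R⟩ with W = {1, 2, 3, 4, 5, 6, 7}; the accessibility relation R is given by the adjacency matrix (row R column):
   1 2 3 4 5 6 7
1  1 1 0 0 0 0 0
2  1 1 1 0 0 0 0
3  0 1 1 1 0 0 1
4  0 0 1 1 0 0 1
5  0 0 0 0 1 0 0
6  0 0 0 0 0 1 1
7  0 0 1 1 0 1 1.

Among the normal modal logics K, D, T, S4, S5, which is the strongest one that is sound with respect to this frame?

T

Serial (axiom D): yes — every world has a successor (e.g. 1 R 1).
Reflexive (axiom T): yes — every world is R-related to itself.
Transitive (axiom 4): no — 1 R 2 and 2 R 3, but not 1 R 3.
Euclidean (axiom 5): no — 2 R 1 and 2 R 3, but not 1 R 3.
So F validates K, D, T; S4 would additionally require R to be transitive. The strongest is T.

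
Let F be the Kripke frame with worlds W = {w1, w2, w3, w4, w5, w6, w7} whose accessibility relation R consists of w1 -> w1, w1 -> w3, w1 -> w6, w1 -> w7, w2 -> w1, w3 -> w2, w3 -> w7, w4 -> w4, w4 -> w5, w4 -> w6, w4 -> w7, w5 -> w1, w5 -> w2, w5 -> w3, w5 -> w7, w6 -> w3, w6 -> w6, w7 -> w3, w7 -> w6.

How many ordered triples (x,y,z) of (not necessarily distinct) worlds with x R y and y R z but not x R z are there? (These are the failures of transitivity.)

Enumerating: (w1,w3,w2), (w2,w1,w3), (w2,w1,w6), (w2,w1,w7), (w3,w2,w1), (w3,w7,w3), (w3,w7,w6), (w4,w5,w1), (w4,w5,w2), (w4,w5,w3), (w4,w6,w3), (w4,w7,w3), (w5,w1,w6), (w5,w7,w6), (w6,w3,w2), (w6,w3,w7), (w7,w3,w2), (w7,w3,w7).

18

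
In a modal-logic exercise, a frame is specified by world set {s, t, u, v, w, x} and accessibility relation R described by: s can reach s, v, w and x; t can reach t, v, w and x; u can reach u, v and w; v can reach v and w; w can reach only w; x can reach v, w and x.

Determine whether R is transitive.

Transitive: yes — every two-step R-path is closed by a direct edge.

Yes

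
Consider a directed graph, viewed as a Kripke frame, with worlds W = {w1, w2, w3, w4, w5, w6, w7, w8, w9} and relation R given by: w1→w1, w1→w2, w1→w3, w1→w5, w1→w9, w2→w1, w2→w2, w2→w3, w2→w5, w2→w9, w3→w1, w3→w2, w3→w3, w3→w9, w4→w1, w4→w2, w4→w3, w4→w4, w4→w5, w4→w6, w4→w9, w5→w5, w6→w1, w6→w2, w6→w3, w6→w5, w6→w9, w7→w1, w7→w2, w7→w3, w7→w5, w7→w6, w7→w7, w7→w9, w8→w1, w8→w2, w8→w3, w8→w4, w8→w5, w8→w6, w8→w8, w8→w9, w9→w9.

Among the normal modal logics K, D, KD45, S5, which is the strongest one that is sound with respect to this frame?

D

Serial (axiom D): yes — every world has a successor (e.g. w1 R w1).
Euclidean (axiom 5): no — w1 R w3 and w1 R w5, but not w3 R w5.
Transitive (axiom 4): no — w3 R w1 and w1 R w5, but not w3 R w5.
Reflexive (axiom T): no — w6 is not related to itself.
So F validates K, D; KD45 would additionally require R to be Euclidean and transitive. The strongest is D.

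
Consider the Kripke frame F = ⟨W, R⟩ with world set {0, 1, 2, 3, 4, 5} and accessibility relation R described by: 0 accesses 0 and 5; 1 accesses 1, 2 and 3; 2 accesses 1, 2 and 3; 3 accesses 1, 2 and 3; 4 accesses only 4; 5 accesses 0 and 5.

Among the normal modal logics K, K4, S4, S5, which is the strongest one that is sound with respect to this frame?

Transitive (axiom 4): yes — every two-step R-path is closed by a direct edge.
Reflexive (axiom T): yes — every world is R-related to itself.
Euclidean (axiom 5): yes — any two successors of a common world are R-related.
So F validates K, K4, S4, S5. The strongest is S5.

S5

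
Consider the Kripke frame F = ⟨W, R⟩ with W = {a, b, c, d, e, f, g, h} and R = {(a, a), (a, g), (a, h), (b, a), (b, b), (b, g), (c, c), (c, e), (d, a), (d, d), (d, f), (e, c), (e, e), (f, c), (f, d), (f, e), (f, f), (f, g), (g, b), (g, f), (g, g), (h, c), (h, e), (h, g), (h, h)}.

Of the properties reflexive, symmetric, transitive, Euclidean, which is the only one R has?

reflexive

Reflexive: yes — every world is R-related to itself.
Symmetric: no — a R g but not g R a.
Transitive: no — a R g and g R b, but not a R b.
Euclidean: no — a R g and a R h, but not g R h.
Only reflexive holds.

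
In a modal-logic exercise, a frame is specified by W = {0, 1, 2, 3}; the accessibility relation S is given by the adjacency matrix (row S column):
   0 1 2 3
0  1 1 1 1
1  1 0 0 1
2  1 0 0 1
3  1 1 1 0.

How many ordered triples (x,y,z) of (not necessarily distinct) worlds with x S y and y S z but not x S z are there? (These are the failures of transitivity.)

Enumerating: (1,0,1), (1,0,2), (1,3,1), (1,3,2), (2,0,1), (2,0,2), (2,3,1), (2,3,2), (3,0,3), (3,1,3), (3,2,3).

11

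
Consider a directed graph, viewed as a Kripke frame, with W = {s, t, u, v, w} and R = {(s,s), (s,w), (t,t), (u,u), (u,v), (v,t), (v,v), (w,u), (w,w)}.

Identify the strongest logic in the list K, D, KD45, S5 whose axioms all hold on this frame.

Serial (axiom D): yes — every world has a successor (e.g. s R s).
Euclidean (axiom 5): no — s R w and s R s, but not w R s.
Transitive (axiom 4): no — s R w and w R u, but not s R u.
Reflexive (axiom T): yes — every world is R-related to itself.
So F validates K, D; KD45 would additionally require R to be Euclidean and transitive. The strongest is D.

D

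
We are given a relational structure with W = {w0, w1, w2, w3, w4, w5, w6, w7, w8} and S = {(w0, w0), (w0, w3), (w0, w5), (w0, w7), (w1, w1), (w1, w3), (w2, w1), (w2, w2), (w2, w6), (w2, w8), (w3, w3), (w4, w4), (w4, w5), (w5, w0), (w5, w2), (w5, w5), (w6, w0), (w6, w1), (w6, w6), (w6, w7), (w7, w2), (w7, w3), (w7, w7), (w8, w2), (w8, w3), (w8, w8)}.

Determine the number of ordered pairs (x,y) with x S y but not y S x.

13

Enumerating: (w0,w3), (w0,w7), (w1,w3), (w2,w1), (w2,w6), (w4,w5), (w5,w2), (w6,w0), (w6,w1), (w6,w7), (w7,w2), (w7,w3), (w8,w3).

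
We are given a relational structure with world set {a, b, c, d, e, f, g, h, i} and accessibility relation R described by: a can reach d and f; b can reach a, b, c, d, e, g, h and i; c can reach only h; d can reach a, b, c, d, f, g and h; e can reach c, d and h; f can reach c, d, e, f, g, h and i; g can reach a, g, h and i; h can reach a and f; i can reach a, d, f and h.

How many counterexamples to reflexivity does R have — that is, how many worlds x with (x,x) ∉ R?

5

Enumerating: a, c, e, h, i.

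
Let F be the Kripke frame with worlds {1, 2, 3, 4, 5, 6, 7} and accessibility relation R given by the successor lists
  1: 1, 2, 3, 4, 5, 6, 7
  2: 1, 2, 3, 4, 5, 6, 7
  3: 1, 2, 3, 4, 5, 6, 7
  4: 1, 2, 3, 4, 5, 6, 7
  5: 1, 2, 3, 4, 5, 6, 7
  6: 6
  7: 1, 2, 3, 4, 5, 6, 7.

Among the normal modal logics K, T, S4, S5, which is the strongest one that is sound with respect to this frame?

S4

Reflexive (axiom T): yes — every world is R-related to itself.
Transitive (axiom 4): yes — every two-step R-path is closed by a direct edge.
Euclidean (axiom 5): no — 1 R 6 and 1 R 2, but not 6 R 2.
So F validates K, T, S4; S5 would additionally require R to be Euclidean. The strongest is S4.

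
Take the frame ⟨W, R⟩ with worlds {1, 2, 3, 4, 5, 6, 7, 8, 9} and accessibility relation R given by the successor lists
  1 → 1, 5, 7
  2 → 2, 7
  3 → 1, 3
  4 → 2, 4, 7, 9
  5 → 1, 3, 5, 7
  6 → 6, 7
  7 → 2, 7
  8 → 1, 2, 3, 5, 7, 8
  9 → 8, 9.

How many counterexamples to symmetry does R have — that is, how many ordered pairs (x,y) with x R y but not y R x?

Enumerating: (1,7), (3,1), (4,2), (4,7), (4,9), (5,3), (5,7), (6,7), (8,1), (8,2), (8,3), (8,5), (8,7), (9,8).

14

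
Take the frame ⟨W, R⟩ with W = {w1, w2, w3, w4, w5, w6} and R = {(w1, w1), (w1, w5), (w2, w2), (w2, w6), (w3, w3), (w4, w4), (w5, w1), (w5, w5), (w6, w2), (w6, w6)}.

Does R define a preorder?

Yes

Reflexive: yes — every world is R-related to itself.
Transitive: yes — every two-step R-path is closed by a direct edge.
So R is a preorder.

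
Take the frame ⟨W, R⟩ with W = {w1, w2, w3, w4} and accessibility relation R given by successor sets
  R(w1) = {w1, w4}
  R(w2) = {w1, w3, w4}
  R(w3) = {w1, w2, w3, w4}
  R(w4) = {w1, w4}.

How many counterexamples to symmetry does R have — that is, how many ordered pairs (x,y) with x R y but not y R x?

Enumerating: (w2,w1), (w2,w4), (w3,w1), (w3,w4).

4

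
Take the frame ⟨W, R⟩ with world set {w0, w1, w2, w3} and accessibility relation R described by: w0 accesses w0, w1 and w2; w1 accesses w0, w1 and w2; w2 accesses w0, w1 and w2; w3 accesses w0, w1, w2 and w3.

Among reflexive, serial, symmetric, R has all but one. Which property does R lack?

Reflexive: yes — every world is R-related to itself.
Serial: yes — every world has a successor (e.g. w0 R w0).
Symmetric: no — w3 R w0 but not w0 R w3.
Only symmetric fails.

symmetric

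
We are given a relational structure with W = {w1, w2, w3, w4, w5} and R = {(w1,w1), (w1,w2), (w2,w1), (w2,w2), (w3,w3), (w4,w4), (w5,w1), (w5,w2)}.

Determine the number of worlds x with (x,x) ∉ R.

Enumerating: w5.

1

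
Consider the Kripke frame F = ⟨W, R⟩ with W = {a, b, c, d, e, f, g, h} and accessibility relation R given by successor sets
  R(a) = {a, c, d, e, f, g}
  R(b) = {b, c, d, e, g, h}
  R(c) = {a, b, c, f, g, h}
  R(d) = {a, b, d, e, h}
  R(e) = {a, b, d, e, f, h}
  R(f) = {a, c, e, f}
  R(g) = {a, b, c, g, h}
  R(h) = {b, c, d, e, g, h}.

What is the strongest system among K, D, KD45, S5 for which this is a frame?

Serial (axiom D): yes — every world has a successor (e.g. a R a).
Euclidean (axiom 5): no — a R c and a R d, but not c R d.
Transitive (axiom 4): no — a R c and c R b, but not a R b.
Reflexive (axiom T): yes — every world is R-related to itself.
So F validates K, D; KD45 would additionally require R to be Euclidean and transitive. The strongest is D.

D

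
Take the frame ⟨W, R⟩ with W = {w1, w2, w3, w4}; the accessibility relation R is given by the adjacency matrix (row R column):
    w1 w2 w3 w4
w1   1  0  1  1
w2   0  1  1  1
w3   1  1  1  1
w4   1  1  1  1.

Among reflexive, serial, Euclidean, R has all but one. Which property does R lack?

Euclidean

Reflexive: yes — every world is R-related to itself.
Serial: yes — every world has a successor (e.g. w1 R w1).
Euclidean: no — w3 R w1 and w3 R w2, but not w1 R w2.
Only Euclidean fails.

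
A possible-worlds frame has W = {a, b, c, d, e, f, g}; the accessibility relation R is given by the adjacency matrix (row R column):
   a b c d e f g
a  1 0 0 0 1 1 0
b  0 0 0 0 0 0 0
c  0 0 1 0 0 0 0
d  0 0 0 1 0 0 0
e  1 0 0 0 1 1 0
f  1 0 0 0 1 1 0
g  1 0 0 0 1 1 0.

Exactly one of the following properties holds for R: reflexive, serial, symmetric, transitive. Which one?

Reflexive: no — b is not related to itself.
Serial: no — b has no R-successor.
Symmetric: no — g R a but not a R g.
Transitive: yes — every two-step R-path is closed by a direct edge.
Only transitive holds.

transitive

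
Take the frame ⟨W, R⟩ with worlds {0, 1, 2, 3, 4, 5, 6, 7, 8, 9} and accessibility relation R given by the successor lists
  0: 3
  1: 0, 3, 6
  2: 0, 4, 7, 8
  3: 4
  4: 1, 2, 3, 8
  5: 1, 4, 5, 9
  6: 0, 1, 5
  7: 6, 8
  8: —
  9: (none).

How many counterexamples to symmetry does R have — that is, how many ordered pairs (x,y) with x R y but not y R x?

Enumerating: (0,3), (1,0), (1,3), (2,0), (2,7), (2,8), (4,1), (4,8), (5,1), (5,4), (5,9), (6,0), (6,5), (7,6), (7,8).

15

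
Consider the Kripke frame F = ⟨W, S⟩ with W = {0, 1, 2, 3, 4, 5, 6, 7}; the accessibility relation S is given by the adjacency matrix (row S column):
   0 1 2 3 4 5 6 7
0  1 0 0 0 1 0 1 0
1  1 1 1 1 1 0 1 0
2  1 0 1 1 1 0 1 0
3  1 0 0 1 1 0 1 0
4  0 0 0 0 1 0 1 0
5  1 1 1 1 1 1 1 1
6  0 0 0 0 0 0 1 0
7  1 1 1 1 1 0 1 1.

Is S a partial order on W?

Reflexive: yes — every world is S-related to itself.
Transitive: yes — every two-step S-path is closed by a direct edge.
Antisymmetric: yes — no distinct pair is related both ways.
So S is a partial order.

Yes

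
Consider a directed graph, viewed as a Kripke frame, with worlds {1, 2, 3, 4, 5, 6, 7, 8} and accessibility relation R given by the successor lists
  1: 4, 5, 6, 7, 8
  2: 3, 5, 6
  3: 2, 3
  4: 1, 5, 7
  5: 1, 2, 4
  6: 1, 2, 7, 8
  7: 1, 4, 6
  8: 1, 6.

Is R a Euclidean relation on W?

Euclidean: no — 1 R 4 and 1 R 6, but not 4 R 6.

No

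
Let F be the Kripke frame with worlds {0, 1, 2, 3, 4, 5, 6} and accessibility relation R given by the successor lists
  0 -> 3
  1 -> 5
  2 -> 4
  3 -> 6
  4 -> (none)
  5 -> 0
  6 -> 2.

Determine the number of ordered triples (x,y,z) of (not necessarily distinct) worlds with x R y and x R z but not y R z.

6

Enumerating: (0,3,3), (1,5,5), (2,4,4), (3,6,6), (5,0,0), (6,2,2).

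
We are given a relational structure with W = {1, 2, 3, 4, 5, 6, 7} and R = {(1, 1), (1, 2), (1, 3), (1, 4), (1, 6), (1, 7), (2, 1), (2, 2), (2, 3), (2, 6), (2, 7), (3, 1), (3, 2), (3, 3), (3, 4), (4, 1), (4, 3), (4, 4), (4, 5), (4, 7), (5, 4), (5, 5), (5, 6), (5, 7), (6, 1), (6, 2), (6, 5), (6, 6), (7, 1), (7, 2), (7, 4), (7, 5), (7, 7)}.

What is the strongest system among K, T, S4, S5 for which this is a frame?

Reflexive (axiom T): yes — every world is R-related to itself.
Transitive (axiom 4): no — 1 R 4 and 4 R 5, but not 1 R 5.
Euclidean (axiom 5): no — 1 R 2 and 1 R 4, but not 2 R 4.
So F validates K, T; S4 would additionally require R to be transitive. The strongest is T.

T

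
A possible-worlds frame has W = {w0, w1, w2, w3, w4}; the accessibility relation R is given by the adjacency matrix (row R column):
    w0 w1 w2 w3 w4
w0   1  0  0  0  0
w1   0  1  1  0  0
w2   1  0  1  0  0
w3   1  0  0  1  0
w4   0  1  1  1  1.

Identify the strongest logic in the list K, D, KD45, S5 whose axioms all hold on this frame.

D

Serial (axiom D): yes — every world has a successor (e.g. w0 R w0).
Euclidean (axiom 5): no — w4 R w1 and w4 R w3, but not w1 R w3.
Transitive (axiom 4): no — w1 R w2 and w2 R w0, but not w1 R w0.
Reflexive (axiom T): yes — every world is R-related to itself.
So F validates K, D; KD45 would additionally require R to be Euclidean and transitive. The strongest is D.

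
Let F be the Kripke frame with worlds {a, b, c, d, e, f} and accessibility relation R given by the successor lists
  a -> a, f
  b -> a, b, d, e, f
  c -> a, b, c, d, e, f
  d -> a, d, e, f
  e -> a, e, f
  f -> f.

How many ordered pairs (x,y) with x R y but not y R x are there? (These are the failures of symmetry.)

15

Enumerating: (a,f), (b,a), (b,d), (b,e), (b,f), (c,a), (c,b), (c,d), (c,e), (c,f), (d,a), (d,e), (d,f), (e,a), (e,f).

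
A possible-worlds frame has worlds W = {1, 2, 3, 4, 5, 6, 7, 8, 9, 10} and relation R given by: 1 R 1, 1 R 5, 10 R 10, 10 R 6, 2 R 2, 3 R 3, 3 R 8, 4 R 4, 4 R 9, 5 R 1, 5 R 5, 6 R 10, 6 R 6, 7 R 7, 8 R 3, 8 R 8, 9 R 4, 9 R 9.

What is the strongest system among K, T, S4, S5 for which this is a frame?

S5

Reflexive (axiom T): yes — every world is R-related to itself.
Transitive (axiom 4): yes — every two-step R-path is closed by a direct edge.
Euclidean (axiom 5): yes — any two successors of a common world are R-related.
So F validates K, T, S4, S5. The strongest is S5.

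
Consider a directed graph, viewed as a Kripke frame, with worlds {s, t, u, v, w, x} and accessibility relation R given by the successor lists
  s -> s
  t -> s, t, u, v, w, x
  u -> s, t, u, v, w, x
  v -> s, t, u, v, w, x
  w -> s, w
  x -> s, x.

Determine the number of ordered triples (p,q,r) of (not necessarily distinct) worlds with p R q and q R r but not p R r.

0

R is transitive; there are no such tuples.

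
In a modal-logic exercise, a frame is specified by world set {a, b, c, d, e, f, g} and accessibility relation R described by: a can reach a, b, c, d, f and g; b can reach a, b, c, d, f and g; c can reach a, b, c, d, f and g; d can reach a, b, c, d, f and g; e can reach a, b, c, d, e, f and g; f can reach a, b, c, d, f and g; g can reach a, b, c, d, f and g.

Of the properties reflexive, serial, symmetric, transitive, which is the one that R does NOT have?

Reflexive: yes — every world is R-related to itself.
Serial: yes — every world has a successor (e.g. a R a).
Symmetric: no — e R a but not a R e.
Transitive: yes — every two-step R-path is closed by a direct edge.
Only symmetric fails.

symmetric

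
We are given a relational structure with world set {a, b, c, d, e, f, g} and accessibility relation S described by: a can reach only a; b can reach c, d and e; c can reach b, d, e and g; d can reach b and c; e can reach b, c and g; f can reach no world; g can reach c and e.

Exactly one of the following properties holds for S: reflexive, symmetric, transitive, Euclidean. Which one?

symmetric

Reflexive: no — b is not related to itself.
Symmetric: yes — every pair in S has its reverse in S.
Transitive: no — b S c and c S g, but not b S g.
Euclidean: no — b S d and b S e, but not d S e.
Only symmetric holds.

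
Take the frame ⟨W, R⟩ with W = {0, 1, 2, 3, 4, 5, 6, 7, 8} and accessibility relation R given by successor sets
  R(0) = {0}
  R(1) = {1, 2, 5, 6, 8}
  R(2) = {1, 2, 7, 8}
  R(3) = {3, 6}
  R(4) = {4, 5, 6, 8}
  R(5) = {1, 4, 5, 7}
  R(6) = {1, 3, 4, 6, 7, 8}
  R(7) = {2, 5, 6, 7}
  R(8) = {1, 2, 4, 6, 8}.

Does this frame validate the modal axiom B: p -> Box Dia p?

Yes

The schema B characterises exactly the symmetric frames.
Symmetric: yes — every pair in R has its reverse in R.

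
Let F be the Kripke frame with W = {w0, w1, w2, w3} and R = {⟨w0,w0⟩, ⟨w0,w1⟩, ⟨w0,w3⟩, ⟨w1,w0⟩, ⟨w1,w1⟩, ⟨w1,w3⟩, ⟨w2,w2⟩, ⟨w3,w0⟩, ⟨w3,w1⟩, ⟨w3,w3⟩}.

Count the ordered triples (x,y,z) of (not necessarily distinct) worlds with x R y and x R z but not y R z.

0

R is Euclidean; there are no such tuples.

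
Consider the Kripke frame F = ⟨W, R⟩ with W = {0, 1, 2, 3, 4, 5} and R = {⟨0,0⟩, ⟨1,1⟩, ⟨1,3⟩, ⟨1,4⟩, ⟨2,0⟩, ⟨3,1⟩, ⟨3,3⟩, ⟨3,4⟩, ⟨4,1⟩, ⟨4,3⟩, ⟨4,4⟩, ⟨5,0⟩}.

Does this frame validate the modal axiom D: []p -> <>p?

Yes

By correspondence theory, D is valid on a frame iff R is serial.
Serial: yes — every world has a successor (e.g. 0 R 0).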